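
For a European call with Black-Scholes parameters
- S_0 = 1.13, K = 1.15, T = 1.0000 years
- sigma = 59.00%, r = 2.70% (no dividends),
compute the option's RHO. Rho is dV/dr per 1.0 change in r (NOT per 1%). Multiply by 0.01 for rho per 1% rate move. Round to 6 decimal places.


Answer: Rho = 0.436701

Derivation:
d1 = 0.3110265938; d2 = -0.2789734062
phi(d1) = 0.3801051689; exp(-qT) = 1.0000000000; exp(-rT) = 0.9733612415
N(d2) = 0.3901326168
Rho = K*T*exp(-rT)*N(d2) = 1.1500 * 1.0000 * 0.9733612415 * 0.3901326168 = 0.436701


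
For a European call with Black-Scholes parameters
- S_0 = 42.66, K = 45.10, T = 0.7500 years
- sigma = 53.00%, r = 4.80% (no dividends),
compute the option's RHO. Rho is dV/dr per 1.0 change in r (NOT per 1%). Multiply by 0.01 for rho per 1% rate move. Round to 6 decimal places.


Answer: Rho = 12.813958

Derivation:
d1 = 0.1867498630; d2 = -0.2722436010
phi(d1) = 0.3920459256; exp(-qT) = 1.0000000000; exp(-rT) = 0.9646402935
N(d2) = 0.3927173594
Rho = K*T*exp(-rT)*N(d2) = 45.1000 * 0.7500 * 0.9646402935 * 0.3927173594 = 12.813958


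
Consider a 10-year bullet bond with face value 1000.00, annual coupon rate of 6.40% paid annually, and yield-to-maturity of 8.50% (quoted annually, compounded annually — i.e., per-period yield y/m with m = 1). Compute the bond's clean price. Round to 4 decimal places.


Coupon per period c = face * coupon_rate / m = 64.000000
Periods per year m = 1; per-period yield y/m = 0.085000
Number of cashflows N = 10
Cashflows (t years, CF_t, discount factor 1/(1+y/m)^(m*t), PV):
  t = 1.0000: CF_t = 64.000000, DF = 0.921659, PV = 58.986175
  t = 2.0000: CF_t = 64.000000, DF = 0.849455, PV = 54.365138
  t = 3.0000: CF_t = 64.000000, DF = 0.782908, PV = 50.106118
  t = 4.0000: CF_t = 64.000000, DF = 0.721574, PV = 46.180754
  t = 5.0000: CF_t = 64.000000, DF = 0.665045, PV = 42.562907
  t = 6.0000: CF_t = 64.000000, DF = 0.612945, PV = 39.228486
  t = 7.0000: CF_t = 64.000000, DF = 0.564926, PV = 36.155286
  t = 8.0000: CF_t = 64.000000, DF = 0.520669, PV = 33.322845
  t = 9.0000: CF_t = 64.000000, DF = 0.479880, PV = 30.712299
  t = 10.0000: CF_t = 1064.000000, DF = 0.442285, PV = 470.591682
Price P = sum_t PV_t = 862.211691

Answer: Price = 862.2117


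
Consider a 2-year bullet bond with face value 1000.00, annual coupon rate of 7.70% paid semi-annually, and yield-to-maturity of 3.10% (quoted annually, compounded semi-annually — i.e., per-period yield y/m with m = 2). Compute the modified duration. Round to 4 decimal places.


Answer: Modified duration = 1.8676

Derivation:
Coupon per period c = face * coupon_rate / m = 38.500000
Periods per year m = 2; per-period yield y/m = 0.015500
Number of cashflows N = 4
Cashflows (t years, CF_t, discount factor 1/(1+y/m)^(m*t), PV):
  t = 0.5000: CF_t = 38.500000, DF = 0.984737, PV = 37.912358
  t = 1.0000: CF_t = 38.500000, DF = 0.969706, PV = 37.333686
  t = 1.5000: CF_t = 38.500000, DF = 0.954905, PV = 36.763847
  t = 2.0000: CF_t = 1038.500000, DF = 0.940330, PV = 976.532698
Price P = sum_t PV_t = 1088.542590
First compute Macaulay numerator sum_t t * PV_t:
  t * PV_t at t = 0.5000: 18.956179
  t * PV_t at t = 1.0000: 37.333686
  t * PV_t at t = 1.5000: 55.145770
  t * PV_t at t = 2.0000: 1953.065397
Macaulay duration D = 2064.501033 / 1088.542590 = 1.896574
Modified duration = D / (1 + y/m) = 1.896574 / (1 + 0.015500) = 1.867625


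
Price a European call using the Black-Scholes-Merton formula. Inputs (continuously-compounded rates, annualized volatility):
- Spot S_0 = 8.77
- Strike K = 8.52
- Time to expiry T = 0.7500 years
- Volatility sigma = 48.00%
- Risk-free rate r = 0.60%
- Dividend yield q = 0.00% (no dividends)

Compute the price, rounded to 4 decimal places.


Answer: Price = 1.5689

Derivation:
d1 = (ln(S/K) + (r - q + 0.5*sigma^2) * T) / (sigma * sqrt(T)) = 0.28824324
d2 = d1 - sigma * sqrt(T) = -0.12744895
exp(-rT) = 0.99551011; exp(-qT) = 1.00000000
C = S_0 * exp(-qT) * N(d1) - K * exp(-rT) * N(d2)
N(d1) = 0.61341972; N(d2) = 0.44929254
C = 8.7700 * 1.00000000 * 0.61341972 - 8.5200 * 0.99551011 * 0.44929254 = 1.5689


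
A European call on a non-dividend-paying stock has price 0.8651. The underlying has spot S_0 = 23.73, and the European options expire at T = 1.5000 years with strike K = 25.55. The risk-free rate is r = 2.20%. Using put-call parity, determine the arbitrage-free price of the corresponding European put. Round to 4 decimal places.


Put-call parity: C - P = S_0 * exp(-qT) - K * exp(-rT).
S_0 * exp(-qT) = 23.7300 * 1.00000000 = 23.73000000
K * exp(-rT) = 25.5500 * 0.96753856 = 24.72061020
P = C - S*exp(-qT) + K*exp(-rT)
P = 0.8651 - 23.73000000 + 24.72061020 = 1.8557

Answer: Put price = 1.8557


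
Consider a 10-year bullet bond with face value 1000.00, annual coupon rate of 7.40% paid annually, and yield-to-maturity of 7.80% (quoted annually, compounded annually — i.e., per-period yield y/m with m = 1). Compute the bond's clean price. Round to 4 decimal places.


Coupon per period c = face * coupon_rate / m = 74.000000
Periods per year m = 1; per-period yield y/m = 0.078000
Number of cashflows N = 10
Cashflows (t years, CF_t, discount factor 1/(1+y/m)^(m*t), PV):
  t = 1.0000: CF_t = 74.000000, DF = 0.927644, PV = 68.645640
  t = 2.0000: CF_t = 74.000000, DF = 0.860523, PV = 63.678701
  t = 3.0000: CF_t = 74.000000, DF = 0.798259, PV = 59.071152
  t = 4.0000: CF_t = 74.000000, DF = 0.740500, PV = 54.796987
  t = 5.0000: CF_t = 74.000000, DF = 0.686920, PV = 50.832084
  t = 6.0000: CF_t = 74.000000, DF = 0.637217, PV = 47.154067
  t = 7.0000: CF_t = 74.000000, DF = 0.591111, PV = 43.742177
  t = 8.0000: CF_t = 74.000000, DF = 0.548340, PV = 40.577159
  t = 9.0000: CF_t = 74.000000, DF = 0.508664, PV = 37.641149
  t = 10.0000: CF_t = 1074.000000, DF = 0.471859, PV = 506.776739
Price P = sum_t PV_t = 972.915854

Answer: Price = 972.9159


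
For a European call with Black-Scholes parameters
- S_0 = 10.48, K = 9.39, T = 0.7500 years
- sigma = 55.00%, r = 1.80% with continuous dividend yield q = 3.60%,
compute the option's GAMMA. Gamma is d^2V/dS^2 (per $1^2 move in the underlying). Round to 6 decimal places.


d1 = 0.4403836502; d2 = -0.0359303219
phi(d1) = 0.3620737304; exp(-qT) = 0.9733612415; exp(-rT) = 0.9865907163
Gamma = exp(-qT) * phi(d1) / (S * sigma * sqrt(T)) = 0.9733612415 * 0.3620737304 / (10.4800 * 0.5500 * 0.8660254038) = 0.070602

Answer: Gamma = 0.070602


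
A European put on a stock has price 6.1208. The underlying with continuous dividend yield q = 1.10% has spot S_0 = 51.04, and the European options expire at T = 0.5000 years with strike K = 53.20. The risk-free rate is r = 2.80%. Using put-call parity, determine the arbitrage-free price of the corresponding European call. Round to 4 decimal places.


Answer: Call price = 4.4205

Derivation:
Put-call parity: C - P = S_0 * exp(-qT) - K * exp(-rT).
S_0 * exp(-qT) = 51.0400 * 0.99451510 = 50.76005057
K * exp(-rT) = 53.2000 * 0.98609754 = 52.46038935
C = P + S*exp(-qT) - K*exp(-rT)
C = 6.1208 + 50.76005057 - 52.46038935 = 4.4205


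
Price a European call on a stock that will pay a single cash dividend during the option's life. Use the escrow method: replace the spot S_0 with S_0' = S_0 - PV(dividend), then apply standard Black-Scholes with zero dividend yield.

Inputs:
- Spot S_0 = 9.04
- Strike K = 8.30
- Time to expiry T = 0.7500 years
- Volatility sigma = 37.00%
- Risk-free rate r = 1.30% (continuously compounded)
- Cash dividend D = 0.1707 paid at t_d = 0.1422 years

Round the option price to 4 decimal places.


Answer: Price = 1.4430

Derivation:
PV(D) = D * exp(-r * t_d) = 0.1707 * 0.99815311 = 0.17038474
S_0' = S_0 - PV(D) = 9.0400 - 0.17038474 = 8.86961526
d1 = (ln(S_0'/K) + (r + sigma^2/2)*T) / (sigma*sqrt(T)) = 0.39778936
d2 = d1 - sigma*sqrt(T) = 0.07735996
exp(-rT) = 0.99029738
N(d1) = 0.65460727; N(d2) = 0.53083140
C = S_0' * N(d1) - K * exp(-rT) * N(d2) = 8.86961526 * 0.65460727 - 8.3000 * 0.99029738 * 0.53083140 = 1.4430


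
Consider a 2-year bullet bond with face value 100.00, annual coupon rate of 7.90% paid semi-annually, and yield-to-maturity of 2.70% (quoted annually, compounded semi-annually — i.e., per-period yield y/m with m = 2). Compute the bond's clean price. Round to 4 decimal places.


Coupon per period c = face * coupon_rate / m = 3.950000
Periods per year m = 2; per-period yield y/m = 0.013500
Number of cashflows N = 4
Cashflows (t years, CF_t, discount factor 1/(1+y/m)^(m*t), PV):
  t = 0.5000: CF_t = 3.950000, DF = 0.986680, PV = 3.897385
  t = 1.0000: CF_t = 3.950000, DF = 0.973537, PV = 3.845471
  t = 1.5000: CF_t = 3.950000, DF = 0.960569, PV = 3.794249
  t = 2.0000: CF_t = 103.950000, DF = 0.947774, PV = 98.521152
Price P = sum_t PV_t = 110.058258

Answer: Price = 110.0583


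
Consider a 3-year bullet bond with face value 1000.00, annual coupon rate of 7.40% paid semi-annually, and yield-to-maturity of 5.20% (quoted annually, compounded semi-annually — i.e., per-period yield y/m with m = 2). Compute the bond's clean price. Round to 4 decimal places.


Answer: Price = 1060.3873

Derivation:
Coupon per period c = face * coupon_rate / m = 37.000000
Periods per year m = 2; per-period yield y/m = 0.026000
Number of cashflows N = 6
Cashflows (t years, CF_t, discount factor 1/(1+y/m)^(m*t), PV):
  t = 0.5000: CF_t = 37.000000, DF = 0.974659, PV = 36.062378
  t = 1.0000: CF_t = 37.000000, DF = 0.949960, PV = 35.148517
  t = 1.5000: CF_t = 37.000000, DF = 0.925887, PV = 34.257814
  t = 2.0000: CF_t = 37.000000, DF = 0.902424, PV = 33.389682
  t = 2.5000: CF_t = 37.000000, DF = 0.879555, PV = 32.543550
  t = 3.0000: CF_t = 1037.000000, DF = 0.857266, PV = 888.985325
Price P = sum_t PV_t = 1060.387265


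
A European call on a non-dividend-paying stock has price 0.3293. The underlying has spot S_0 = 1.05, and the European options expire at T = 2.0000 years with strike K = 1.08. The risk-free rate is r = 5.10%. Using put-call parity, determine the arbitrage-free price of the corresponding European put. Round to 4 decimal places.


Answer: Put price = 0.2546

Derivation:
Put-call parity: C - P = S_0 * exp(-qT) - K * exp(-rT).
S_0 * exp(-qT) = 1.0500 * 1.00000000 = 1.05000000
K * exp(-rT) = 1.0800 * 0.90302955 = 0.97527192
P = C - S*exp(-qT) + K*exp(-rT)
P = 0.3293 - 1.05000000 + 0.97527192 = 0.2546


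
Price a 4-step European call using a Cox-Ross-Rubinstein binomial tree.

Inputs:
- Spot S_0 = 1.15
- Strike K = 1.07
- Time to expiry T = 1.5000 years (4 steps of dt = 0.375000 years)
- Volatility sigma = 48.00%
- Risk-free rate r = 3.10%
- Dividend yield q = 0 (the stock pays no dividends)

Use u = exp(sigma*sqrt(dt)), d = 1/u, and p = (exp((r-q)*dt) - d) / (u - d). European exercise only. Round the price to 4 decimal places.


dt = T/N = 0.375000
u = exp(sigma*sqrt(dt)) = 1.341702; d = 1/u = 0.745322
p = (exp((r-q)*dt) - d) / (u - d) = 0.446646
Discount per step: exp(-r*dt) = 0.988442
Stock lattice S(k, i) with i counting down-moves:
  k=0: S(0,0) = 1.1500
  k=1: S(1,0) = 1.5430; S(1,1) = 0.8571
  k=2: S(2,0) = 2.0702; S(2,1) = 1.1500; S(2,2) = 0.6388
  k=3: S(3,0) = 2.7776; S(3,1) = 1.5430; S(3,2) = 0.8571; S(3,3) = 0.4761
  k=4: S(4,0) = 3.7267; S(4,1) = 2.0702; S(4,2) = 1.1500; S(4,3) = 0.6388; S(4,4) = 0.3549
Terminal payoffs V(N, i) = max(S_T - K, 0):
  V(4,0) = 2.656677; V(4,1) = 1.000188; V(4,2) = 0.080000; V(4,3) = 0.000000; V(4,4) = 0.000000
Backward induction: V(k, i) = exp(-r*dt) * [p * V(k+1, i) + (1-p) * V(k+1, i+1)].
  V(3,0) = exp(-r*dt) * [p*2.656677 + (1-p)*1.000188] = 1.719942
  V(3,1) = exp(-r*dt) * [p*1.000188 + (1-p)*0.080000] = 0.485324
  V(3,2) = exp(-r*dt) * [p*0.080000 + (1-p)*0.000000] = 0.035319
  V(3,3) = exp(-r*dt) * [p*0.000000 + (1-p)*0.000000] = 0.000000
  V(2,0) = exp(-r*dt) * [p*1.719942 + (1-p)*0.485324] = 1.024779
  V(2,1) = exp(-r*dt) * [p*0.485324 + (1-p)*0.035319] = 0.233581
  V(2,2) = exp(-r*dt) * [p*0.035319 + (1-p)*0.000000] = 0.015593
  V(1,0) = exp(-r*dt) * [p*1.024779 + (1-p)*0.233581] = 0.580182
  V(1,1) = exp(-r*dt) * [p*0.233581 + (1-p)*0.015593] = 0.111651
  V(0,0) = exp(-r*dt) * [p*0.580182 + (1-p)*0.111651] = 0.317209

Answer: Price = V(0,0) = 0.3172


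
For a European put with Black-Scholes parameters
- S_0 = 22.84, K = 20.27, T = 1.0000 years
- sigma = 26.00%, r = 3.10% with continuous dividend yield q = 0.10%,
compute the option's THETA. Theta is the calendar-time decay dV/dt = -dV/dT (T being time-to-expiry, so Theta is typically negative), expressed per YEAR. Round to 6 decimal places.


Answer: Theta = -0.728760

Derivation:
d1 = 0.7045054782; d2 = 0.4445054782
phi(d1) = 0.3112675281; exp(-qT) = 0.9990004998; exp(-rT) = 0.9694755731
Theta = -S*exp(-qT)*phi(d1)*sigma/(2*sqrt(T)) + r*K*exp(-rT)*N(-d2) - q*S*exp(-qT)*N(-d1)
N(-d1) = 0.2405590199; N(-d2) = 0.3283385845; sqrt(T) = 1.0000000000
Term 1 = -22.8400 * 0.9990004998 * 0.3112675281 * 0.2600 / (2 * 1.0000000000) = -0.9232917908
Term 2 = 0.0310 * 20.2700 * 0.9694755731 * 0.3283385845 = 0.2000203741
Term 3 = -0.0010 * 22.8400 * 0.9990004998 * 0.2405590199 = -0.0054888764
Theta = -0.9232917908 + (0.2000203741) + (-0.0054888764) = -0.728760


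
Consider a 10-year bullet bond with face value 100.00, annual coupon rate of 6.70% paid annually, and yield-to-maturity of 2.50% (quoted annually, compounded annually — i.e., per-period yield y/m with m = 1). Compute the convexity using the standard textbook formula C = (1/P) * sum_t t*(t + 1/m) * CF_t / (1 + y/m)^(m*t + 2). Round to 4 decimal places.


Answer: Convexity = 76.7739

Derivation:
Coupon per period c = face * coupon_rate / m = 6.700000
Periods per year m = 1; per-period yield y/m = 0.025000
Number of cashflows N = 10
Cashflows (t years, CF_t, discount factor 1/(1+y/m)^(m*t), PV):
  t = 1.0000: CF_t = 6.700000, DF = 0.975610, PV = 6.536585
  t = 2.0000: CF_t = 6.700000, DF = 0.951814, PV = 6.377156
  t = 3.0000: CF_t = 6.700000, DF = 0.928599, PV = 6.221616
  t = 4.0000: CF_t = 6.700000, DF = 0.905951, PV = 6.069869
  t = 5.0000: CF_t = 6.700000, DF = 0.883854, PV = 5.921824
  t = 6.0000: CF_t = 6.700000, DF = 0.862297, PV = 5.777389
  t = 7.0000: CF_t = 6.700000, DF = 0.841265, PV = 5.636477
  t = 8.0000: CF_t = 6.700000, DF = 0.820747, PV = 5.499002
  t = 9.0000: CF_t = 6.700000, DF = 0.800728, PV = 5.364880
  t = 10.0000: CF_t = 106.700000, DF = 0.781198, PV = 83.353869
Price P = sum_t PV_t = 136.758669
Convexity numerator sum_t t*(t + 1/m) * CF_t / (1+y/m)^(m*t + 2):
  t = 1.0000: term = 12.443232
  t = 2.0000: term = 36.419216
  t = 3.0000: term = 71.061885
  t = 4.0000: term = 115.547780
  t = 5.0000: term = 169.094312
  t = 6.0000: term = 230.958085
  t = 7.0000: term = 300.433281
  t = 8.0000: term = 376.850109
  t = 9.0000: term = 459.573304
  t = 10.0000: term = 8727.115423
Convexity = (1/P) * sum = 10499.496627 / 136.758669 = 76.773902


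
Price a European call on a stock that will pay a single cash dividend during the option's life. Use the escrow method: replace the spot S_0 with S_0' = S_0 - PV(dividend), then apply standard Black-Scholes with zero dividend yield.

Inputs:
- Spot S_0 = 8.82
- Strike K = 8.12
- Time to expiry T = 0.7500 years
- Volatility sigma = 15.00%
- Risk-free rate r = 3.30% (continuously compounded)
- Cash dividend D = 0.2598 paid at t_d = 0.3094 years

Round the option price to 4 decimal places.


PV(D) = D * exp(-r * t_d) = 0.2598 * 0.98984175 = 0.25716089
S_0' = S_0 - PV(D) = 8.8200 - 0.25716089 = 8.56283911
d1 = (ln(S_0'/K) + (r + sigma^2/2)*T) / (sigma*sqrt(T)) = 0.66425421
d2 = d1 - sigma*sqrt(T) = 0.53435040
exp(-rT) = 0.97555377
N(d1) = 0.74673619; N(d2) = 0.70345044
C = S_0' * N(d1) - K * exp(-rT) * N(d2) = 8.56283911 * 0.74673619 - 8.1200 * 0.97555377 * 0.70345044 = 0.8218

Answer: Price = 0.8218


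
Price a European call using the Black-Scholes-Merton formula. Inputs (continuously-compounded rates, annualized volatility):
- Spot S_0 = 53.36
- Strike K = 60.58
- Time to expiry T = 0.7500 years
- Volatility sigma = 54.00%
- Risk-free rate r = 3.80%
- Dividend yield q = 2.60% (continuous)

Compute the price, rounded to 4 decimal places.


d1 = (ln(S/K) + (r - q + 0.5*sigma^2) * T) / (sigma * sqrt(T)) = -0.01829004
d2 = d1 - sigma * sqrt(T) = -0.48594376
exp(-rT) = 0.97190229; exp(-qT) = 0.98068890
C = S_0 * exp(-qT) * N(d1) - K * exp(-rT) * N(d2)
N(d1) = 0.49270374; N(d2) = 0.31350352
C = 53.3600 * 0.98068890 * 0.49270374 - 60.5800 * 0.97190229 * 0.31350352 = 7.3246

Answer: Price = 7.3246


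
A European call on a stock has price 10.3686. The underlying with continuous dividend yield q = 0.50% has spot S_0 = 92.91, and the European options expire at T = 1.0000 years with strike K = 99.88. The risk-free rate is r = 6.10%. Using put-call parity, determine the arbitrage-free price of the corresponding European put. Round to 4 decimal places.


Put-call parity: C - P = S_0 * exp(-qT) - K * exp(-rT).
S_0 * exp(-qT) = 92.9100 * 0.99501248 = 92.44660944
K * exp(-rT) = 99.8800 * 0.94082324 = 93.96942519
P = C - S*exp(-qT) + K*exp(-rT)
P = 10.3686 - 92.44660944 + 93.96942519 = 11.8914

Answer: Put price = 11.8914


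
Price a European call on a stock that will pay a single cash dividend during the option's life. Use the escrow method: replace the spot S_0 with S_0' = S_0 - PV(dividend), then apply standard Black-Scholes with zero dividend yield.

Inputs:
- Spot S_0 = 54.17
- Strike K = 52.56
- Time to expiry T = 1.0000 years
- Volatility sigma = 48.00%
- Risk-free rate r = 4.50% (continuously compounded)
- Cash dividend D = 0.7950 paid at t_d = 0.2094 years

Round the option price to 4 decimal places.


PV(D) = D * exp(-r * t_d) = 0.7950 * 0.99062126 = 0.78754390
S_0' = S_0 - PV(D) = 54.1700 - 0.78754390 = 53.38245610
d1 = (ln(S_0'/K) + (r + sigma^2/2)*T) / (sigma*sqrt(T)) = 0.36609746
d2 = d1 - sigma*sqrt(T) = -0.11390254
exp(-rT) = 0.95599748
N(d1) = 0.64285382; N(d2) = 0.45465753
C = S_0' * N(d1) - K * exp(-rT) * N(d2) = 53.38245610 * 0.64285382 - 52.5600 * 0.95599748 * 0.45465753 = 11.4718

Answer: Price = 11.4718


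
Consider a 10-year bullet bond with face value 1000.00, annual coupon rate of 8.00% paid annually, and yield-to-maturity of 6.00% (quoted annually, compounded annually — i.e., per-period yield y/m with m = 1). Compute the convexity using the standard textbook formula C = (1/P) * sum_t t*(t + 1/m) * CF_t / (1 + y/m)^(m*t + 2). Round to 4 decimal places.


Answer: Convexity = 65.1716

Derivation:
Coupon per period c = face * coupon_rate / m = 80.000000
Periods per year m = 1; per-period yield y/m = 0.060000
Number of cashflows N = 10
Cashflows (t years, CF_t, discount factor 1/(1+y/m)^(m*t), PV):
  t = 1.0000: CF_t = 80.000000, DF = 0.943396, PV = 75.471698
  t = 2.0000: CF_t = 80.000000, DF = 0.889996, PV = 71.199715
  t = 3.0000: CF_t = 80.000000, DF = 0.839619, PV = 67.169543
  t = 4.0000: CF_t = 80.000000, DF = 0.792094, PV = 63.367493
  t = 5.0000: CF_t = 80.000000, DF = 0.747258, PV = 59.780654
  t = 6.0000: CF_t = 80.000000, DF = 0.704961, PV = 56.396843
  t = 7.0000: CF_t = 80.000000, DF = 0.665057, PV = 53.204569
  t = 8.0000: CF_t = 80.000000, DF = 0.627412, PV = 50.192990
  t = 9.0000: CF_t = 80.000000, DF = 0.591898, PV = 47.351877
  t = 10.0000: CF_t = 1080.000000, DF = 0.558395, PV = 603.066359
Price P = sum_t PV_t = 1147.201741
Convexity numerator sum_t t*(t + 1/m) * CF_t / (1+y/m)^(m*t + 2):
  t = 1.0000: term = 134.339085
  t = 2.0000: term = 380.204958
  t = 3.0000: term = 717.367846
  t = 4.0000: term = 1127.936865
  t = 5.0000: term = 1596.137073
  t = 6.0000: term = 2108.105568
  t = 7.0000: term = 2651.705117
  t = 8.0000: term = 3216.353915
  t = 9.0000: term = 3792.870183
  t = 10.0000: term = 59039.960393
Convexity = (1/P) * sum = 74764.981002 / 1147.201741 = 65.171607


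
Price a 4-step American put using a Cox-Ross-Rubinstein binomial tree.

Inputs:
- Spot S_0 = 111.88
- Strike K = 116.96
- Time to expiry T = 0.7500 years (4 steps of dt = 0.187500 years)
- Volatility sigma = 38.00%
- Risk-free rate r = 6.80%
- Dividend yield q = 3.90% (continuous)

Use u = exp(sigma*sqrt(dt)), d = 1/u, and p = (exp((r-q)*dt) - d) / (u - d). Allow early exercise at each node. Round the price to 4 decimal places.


Answer: Price = V(0,0) = 16.2324

Derivation:
dt = T/N = 0.187500
u = exp(sigma*sqrt(dt)) = 1.178856; d = 1/u = 0.848280
p = (exp((r-q)*dt) - d) / (u - d) = 0.475450
Discount per step: exp(-r*dt) = 0.987331
Stock lattice S(k, i) with i counting down-moves:
  k=0: S(0,0) = 111.8800
  k=1: S(1,0) = 131.8905; S(1,1) = 94.9055
  k=2: S(2,0) = 155.4799; S(2,1) = 111.8800; S(2,2) = 80.5064
  k=3: S(3,0) = 183.2885; S(3,1) = 131.8905; S(3,2) = 94.9055; S(3,3) = 68.2920
  k=4: S(4,0) = 216.0708; S(4,1) = 155.4799; S(4,2) = 111.8800; S(4,3) = 80.5064; S(4,4) = 57.9307
Terminal payoffs V(N, i) = max(K - S_T, 0):
  V(4,0) = 0.000000; V(4,1) = 0.000000; V(4,2) = 5.080000; V(4,3) = 36.453557; V(4,4) = 59.029295
Backward induction: V(k, i) = exp(-r*dt) * [p * V(k+1, i) + (1-p) * V(k+1, i+1)]; then take max(V_cont, immediate exercise) for American.
  V(3,0) = exp(-r*dt) * [p*0.000000 + (1-p)*0.000000] = 0.000000; exercise = 0.000000; V(3,0) = max -> 0.000000
  V(3,1) = exp(-r*dt) * [p*0.000000 + (1-p)*5.080000] = 2.630956; exercise = 0.000000; V(3,1) = max -> 2.630956
  V(3,2) = exp(-r*dt) * [p*5.080000 + (1-p)*36.453557] = 21.264156; exercise = 22.054464; V(3,2) = max -> 22.054464
  V(3,3) = exp(-r*dt) * [p*36.453557 + (1-p)*59.029295] = 47.683807; exercise = 48.668016; V(3,3) = max -> 48.668016
  V(2,0) = exp(-r*dt) * [p*0.000000 + (1-p)*2.630956] = 1.362585; exercise = 0.000000; V(2,0) = max -> 1.362585
  V(2,1) = exp(-r*dt) * [p*2.630956 + (1-p)*22.054464] = 12.657151; exercise = 5.080000; V(2,1) = max -> 12.657151
  V(2,2) = exp(-r*dt) * [p*22.054464 + (1-p)*48.668016] = 35.558340; exercise = 36.453557; V(2,2) = max -> 36.453557
  V(1,0) = exp(-r*dt) * [p*1.362585 + (1-p)*12.657151] = 7.194832; exercise = 0.000000; V(1,0) = max -> 7.194832
  V(1,1) = exp(-r*dt) * [p*12.657151 + (1-p)*36.453557] = 24.821069; exercise = 22.054464; V(1,1) = max -> 24.821069
  V(0,0) = exp(-r*dt) * [p*7.194832 + (1-p)*24.821069] = 16.232392; exercise = 5.080000; V(0,0) = max -> 16.232392


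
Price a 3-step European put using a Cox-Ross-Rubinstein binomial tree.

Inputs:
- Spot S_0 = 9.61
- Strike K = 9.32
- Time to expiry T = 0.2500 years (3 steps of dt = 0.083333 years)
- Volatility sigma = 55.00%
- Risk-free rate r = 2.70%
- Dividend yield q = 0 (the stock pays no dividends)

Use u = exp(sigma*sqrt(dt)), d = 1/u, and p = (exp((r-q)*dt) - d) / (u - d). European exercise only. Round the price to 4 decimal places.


Answer: Price = V(0,0) = 0.9456

Derivation:
dt = T/N = 0.083333
u = exp(sigma*sqrt(dt)) = 1.172070; d = 1/u = 0.853191
p = (exp((r-q)*dt) - d) / (u - d) = 0.467454
Discount per step: exp(-r*dt) = 0.997753
Stock lattice S(k, i) with i counting down-moves:
  k=0: S(0,0) = 9.6100
  k=1: S(1,0) = 11.2636; S(1,1) = 8.1992
  k=2: S(2,0) = 13.2017; S(2,1) = 9.6100; S(2,2) = 6.9955
  k=3: S(3,0) = 15.4733; S(3,1) = 11.2636; S(3,2) = 8.1992; S(3,3) = 5.9685
Terminal payoffs V(N, i) = max(K - S_T, 0):
  V(3,0) = 0.000000; V(3,1) = 0.000000; V(3,2) = 1.120830; V(3,3) = 3.351532
Backward induction: V(k, i) = exp(-r*dt) * [p * V(k+1, i) + (1-p) * V(k+1, i+1)].
  V(2,0) = exp(-r*dt) * [p*0.000000 + (1-p)*0.000000] = 0.000000
  V(2,1) = exp(-r*dt) * [p*0.000000 + (1-p)*1.120830] = 0.595552
  V(2,2) = exp(-r*dt) * [p*1.120830 + (1-p)*3.351532] = 2.303592
  V(1,0) = exp(-r*dt) * [p*0.000000 + (1-p)*0.595552] = 0.316446
  V(1,1) = exp(-r*dt) * [p*0.595552 + (1-p)*2.303592] = 1.501779
  V(0,0) = exp(-r*dt) * [p*0.316446 + (1-p)*1.501779] = 0.945560


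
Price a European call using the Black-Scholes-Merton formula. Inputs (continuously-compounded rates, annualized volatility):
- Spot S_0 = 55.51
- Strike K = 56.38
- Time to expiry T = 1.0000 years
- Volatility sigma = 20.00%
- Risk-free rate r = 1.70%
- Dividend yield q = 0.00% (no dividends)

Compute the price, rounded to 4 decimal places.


d1 = (ln(S/K) + (r - q + 0.5*sigma^2) * T) / (sigma * sqrt(T)) = 0.10724350
d2 = d1 - sigma * sqrt(T) = -0.09275650
exp(-rT) = 0.98314368; exp(-qT) = 1.00000000
C = S_0 * exp(-qT) * N(d1) - K * exp(-rT) * N(d2)
N(d1) = 0.54270209; N(d2) = 0.46304850
C = 55.5100 * 1.00000000 * 0.54270209 - 56.3800 * 0.98314368 * 0.46304850 = 4.4588

Answer: Price = 4.4588


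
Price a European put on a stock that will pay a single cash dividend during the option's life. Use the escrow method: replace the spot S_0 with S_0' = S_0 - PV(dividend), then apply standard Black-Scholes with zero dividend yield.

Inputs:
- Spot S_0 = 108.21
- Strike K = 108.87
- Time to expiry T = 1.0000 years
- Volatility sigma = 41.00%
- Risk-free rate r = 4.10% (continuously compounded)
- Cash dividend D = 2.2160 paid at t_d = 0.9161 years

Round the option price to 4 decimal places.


PV(D) = D * exp(-r * t_d) = 2.2160 * 0.96313653 = 2.13431055
S_0' = S_0 - PV(D) = 108.2100 - 2.13431055 = 106.07568945
d1 = (ln(S_0'/K) + (r + sigma^2/2)*T) / (sigma*sqrt(T)) = 0.24158142
d2 = d1 - sigma*sqrt(T) = -0.16841858
exp(-rT) = 0.95982913
N(-d1) = 0.40455226; N(-d2) = 0.56687301
P = K * exp(-rT) * N(-d2) - S_0' * N(-d1) = 108.8700 * 0.95982913 * 0.56687301 - 106.07568945 * 0.40455226 = 16.3231

Answer: Price = 16.3231


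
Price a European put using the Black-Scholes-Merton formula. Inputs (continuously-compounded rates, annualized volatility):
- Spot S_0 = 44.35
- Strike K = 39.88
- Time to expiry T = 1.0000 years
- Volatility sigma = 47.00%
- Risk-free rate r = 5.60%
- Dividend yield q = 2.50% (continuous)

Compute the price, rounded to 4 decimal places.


d1 = (ln(S/K) + (r - q + 0.5*sigma^2) * T) / (sigma * sqrt(T)) = 0.52699524
d2 = d1 - sigma * sqrt(T) = 0.05699524
exp(-rT) = 0.94553914; exp(-qT) = 0.97530991
P = K * exp(-rT) * N(-d2) - S_0 * exp(-qT) * N(-d1)
N(-d1) = 0.29909845; N(-d2) = 0.47727449
P = 39.8800 * 0.94553914 * 0.47727449 - 44.3500 * 0.97530991 * 0.29909845 = 5.0596

Answer: Price = 5.0596


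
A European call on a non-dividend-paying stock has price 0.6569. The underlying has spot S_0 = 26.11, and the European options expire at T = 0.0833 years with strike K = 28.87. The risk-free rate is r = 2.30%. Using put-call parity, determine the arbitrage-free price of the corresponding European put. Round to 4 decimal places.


Put-call parity: C - P = S_0 * exp(-qT) - K * exp(-rT).
S_0 * exp(-qT) = 26.1100 * 1.00000000 = 26.11000000
K * exp(-rT) = 28.8700 * 0.99808593 = 28.81474092
P = C - S*exp(-qT) + K*exp(-rT)
P = 0.6569 - 26.11000000 + 28.81474092 = 3.3616

Answer: Put price = 3.3616


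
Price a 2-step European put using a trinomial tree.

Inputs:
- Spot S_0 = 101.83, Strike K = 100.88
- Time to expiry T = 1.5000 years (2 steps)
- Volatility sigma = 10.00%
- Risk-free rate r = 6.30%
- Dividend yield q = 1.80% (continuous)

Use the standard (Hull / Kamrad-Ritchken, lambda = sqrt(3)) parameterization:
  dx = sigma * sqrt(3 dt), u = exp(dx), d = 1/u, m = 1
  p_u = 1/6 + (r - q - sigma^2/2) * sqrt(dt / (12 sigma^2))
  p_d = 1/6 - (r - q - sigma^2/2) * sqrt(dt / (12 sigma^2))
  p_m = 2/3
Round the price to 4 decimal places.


dt = T/N = 0.750000; dx = sigma*sqrt(3*dt) = 0.150000
u = exp(dx) = 1.161834; d = 1/u = 0.860708
p_u = 0.266667, p_m = 0.666667, p_d = 0.066667
Discount per step: exp(-r*dt) = 0.953849
Stock lattice S(k, j) with j the centered position index:
  k=0: S(0,+0) = 101.8300
  k=1: S(1,-1) = 87.6459; S(1,+0) = 101.8300; S(1,+1) = 118.3096
  k=2: S(2,-2) = 75.4375; S(2,-1) = 87.6459; S(2,+0) = 101.8300; S(2,+1) = 118.3096; S(2,+2) = 137.4561
Terminal payoffs V(N, j) = max(K - S_T, 0):
  V(2,-2) = 25.442481; V(2,-1) = 13.234107; V(2,+0) = 0.000000; V(2,+1) = 0.000000; V(2,+2) = 0.000000
Backward induction: V(k, j) = exp(-r*dt) * [p_u * V(k+1, j+1) + p_m * V(k+1, j) + p_d * V(k+1, j-1)]
  V(1,-1) = exp(-r*dt) * [p_u*0.000000 + p_m*13.234107 + p_d*25.442481] = 10.033444
  V(1,+0) = exp(-r*dt) * [p_u*0.000000 + p_m*0.000000 + p_d*13.234107] = 0.841556
  V(1,+1) = exp(-r*dt) * [p_u*0.000000 + p_m*0.000000 + p_d*0.000000] = 0.000000
  V(0,+0) = exp(-r*dt) * [p_u*0.000000 + p_m*0.841556 + p_d*10.033444] = 1.173171

Answer: Price = V(0,0) = 1.1732


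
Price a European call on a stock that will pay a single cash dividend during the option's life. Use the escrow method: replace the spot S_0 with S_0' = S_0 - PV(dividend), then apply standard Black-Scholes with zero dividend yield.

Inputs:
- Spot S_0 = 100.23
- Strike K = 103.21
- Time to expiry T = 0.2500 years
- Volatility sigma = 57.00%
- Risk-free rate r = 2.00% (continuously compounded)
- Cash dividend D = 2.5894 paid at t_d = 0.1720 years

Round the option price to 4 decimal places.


PV(D) = D * exp(-r * t_d) = 2.5894 * 0.99656591 = 2.58050777
S_0' = S_0 - PV(D) = 100.2300 - 2.58050777 = 97.64949223
d1 = (ln(S_0'/K) + (r + sigma^2/2)*T) / (sigma*sqrt(T)) = -0.03427646
d2 = d1 - sigma*sqrt(T) = -0.31927646
exp(-rT) = 0.99501248
N(d1) = 0.48632835; N(d2) = 0.37475844
C = S_0' * N(d1) - K * exp(-rT) * N(d2) = 97.64949223 * 0.48632835 - 103.2100 * 0.99501248 * 0.37475844 = 9.0038

Answer: Price = 9.0038


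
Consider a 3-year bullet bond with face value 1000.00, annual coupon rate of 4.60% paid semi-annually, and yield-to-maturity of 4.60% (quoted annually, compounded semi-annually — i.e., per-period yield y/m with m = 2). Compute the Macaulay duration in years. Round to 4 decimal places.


Coupon per period c = face * coupon_rate / m = 23.000000
Periods per year m = 2; per-period yield y/m = 0.023000
Number of cashflows N = 6
Cashflows (t years, CF_t, discount factor 1/(1+y/m)^(m*t), PV):
  t = 0.5000: CF_t = 23.000000, DF = 0.977517, PV = 22.482893
  t = 1.0000: CF_t = 23.000000, DF = 0.955540, PV = 21.977413
  t = 1.5000: CF_t = 23.000000, DF = 0.934056, PV = 21.483297
  t = 2.0000: CF_t = 23.000000, DF = 0.913056, PV = 21.000290
  t = 2.5000: CF_t = 23.000000, DF = 0.892528, PV = 20.528143
  t = 3.0000: CF_t = 1023.000000, DF = 0.872461, PV = 892.527963
Price P = sum_t PV_t = 1000.000000
Macaulay numerator sum_t t * PV_t:
  t * PV_t at t = 0.5000: 11.241447
  t * PV_t at t = 1.0000: 21.977413
  t * PV_t at t = 1.5000: 32.224946
  t * PV_t at t = 2.0000: 42.000581
  t * PV_t at t = 2.5000: 51.320358
  t * PV_t at t = 3.0000: 2677.583889
Macaulay duration D = (sum_t t * PV_t) / P = 2836.348633 / 1000.000000 = 2.836349

Answer: Macaulay duration = 2.8363 years


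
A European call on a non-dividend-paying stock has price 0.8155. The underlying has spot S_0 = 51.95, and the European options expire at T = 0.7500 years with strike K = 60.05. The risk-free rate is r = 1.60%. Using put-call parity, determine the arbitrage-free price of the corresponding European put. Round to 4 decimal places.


Put-call parity: C - P = S_0 * exp(-qT) - K * exp(-rT).
S_0 * exp(-qT) = 51.9500 * 1.00000000 = 51.95000000
K * exp(-rT) = 60.0500 * 0.98807171 = 59.33370636
P = C - S*exp(-qT) + K*exp(-rT)
P = 0.8155 - 51.95000000 + 59.33370636 = 8.1992

Answer: Put price = 8.1992


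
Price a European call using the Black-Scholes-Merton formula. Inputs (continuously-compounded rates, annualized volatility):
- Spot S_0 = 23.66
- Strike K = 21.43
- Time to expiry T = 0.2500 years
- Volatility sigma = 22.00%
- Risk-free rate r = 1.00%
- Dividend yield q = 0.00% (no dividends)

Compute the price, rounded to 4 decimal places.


Answer: Price = 2.5216

Derivation:
d1 = (ln(S/K) + (r - q + 0.5*sigma^2) * T) / (sigma * sqrt(T)) = 0.97767317
d2 = d1 - sigma * sqrt(T) = 0.86767317
exp(-rT) = 0.99750312; exp(-qT) = 1.00000000
C = S_0 * exp(-qT) * N(d1) - K * exp(-rT) * N(d2)
N(d1) = 0.83588200; N(d2) = 0.80721336
C = 23.6600 * 1.00000000 * 0.83588200 - 21.4300 * 0.99750312 * 0.80721336 = 2.5216


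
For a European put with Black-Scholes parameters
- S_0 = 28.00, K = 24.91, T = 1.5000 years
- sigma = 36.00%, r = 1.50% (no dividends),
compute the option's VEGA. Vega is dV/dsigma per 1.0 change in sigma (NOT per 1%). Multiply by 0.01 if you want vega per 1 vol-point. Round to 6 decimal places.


Answer: Vega = 11.845824

Derivation:
d1 = 0.5366994893; d2 = 0.0957913356
phi(d1) = 0.3454312287; exp(-qT) = 1.0000000000; exp(-rT) = 0.9777512372
Vega = S * exp(-qT) * phi(d1) * sqrt(T) = 28.0000 * 1.0000000000 * 0.3454312287 * 1.2247448714 = 11.845824


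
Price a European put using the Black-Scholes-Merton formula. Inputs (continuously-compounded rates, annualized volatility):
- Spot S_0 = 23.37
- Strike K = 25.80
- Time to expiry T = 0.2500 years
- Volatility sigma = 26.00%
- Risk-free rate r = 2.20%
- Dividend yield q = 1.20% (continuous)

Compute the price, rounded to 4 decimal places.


Answer: Price = 2.7809

Derivation:
d1 = (ln(S/K) + (r - q + 0.5*sigma^2) * T) / (sigma * sqrt(T)) = -0.67670264
d2 = d1 - sigma * sqrt(T) = -0.80670264
exp(-rT) = 0.99451510; exp(-qT) = 0.99700450
P = K * exp(-rT) * N(-d2) - S_0 * exp(-qT) * N(-d1)
N(-d1) = 0.75070268; N(-d2) = 0.79008109
P = 25.8000 * 0.99451510 * 0.79008109 - 23.3700 * 0.99700450 * 0.75070268 = 2.7809


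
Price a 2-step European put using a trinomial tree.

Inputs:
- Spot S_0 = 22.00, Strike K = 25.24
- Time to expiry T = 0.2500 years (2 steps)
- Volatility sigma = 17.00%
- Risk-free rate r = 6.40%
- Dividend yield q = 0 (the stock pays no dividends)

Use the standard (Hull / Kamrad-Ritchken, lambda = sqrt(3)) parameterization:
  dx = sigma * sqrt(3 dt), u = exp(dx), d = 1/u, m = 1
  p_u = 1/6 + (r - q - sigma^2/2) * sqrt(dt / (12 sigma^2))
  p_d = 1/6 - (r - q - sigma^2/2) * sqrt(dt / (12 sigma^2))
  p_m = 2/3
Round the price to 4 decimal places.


Answer: Price = V(0,0) = 2.9105

Derivation:
dt = T/N = 0.125000; dx = sigma*sqrt(3*dt) = 0.104103
u = exp(dx) = 1.109715; d = 1/u = 0.901132
p_u = 0.196415, p_m = 0.666667, p_d = 0.136919
Discount per step: exp(-r*dt) = 0.992032
Stock lattice S(k, j) with j the centered position index:
  k=0: S(0,+0) = 22.0000
  k=1: S(1,-1) = 19.8249; S(1,+0) = 22.0000; S(1,+1) = 24.4137
  k=2: S(2,-2) = 17.8649; S(2,-1) = 19.8249; S(2,+0) = 22.0000; S(2,+1) = 24.4137; S(2,+2) = 27.0923
Terminal payoffs V(N, j) = max(K - S_T, 0):
  V(2,-2) = 7.375137; V(2,-1) = 5.415092; V(2,+0) = 3.240000; V(2,+1) = 0.826268; V(2,+2) = 0.000000
Backward induction: V(k, j) = exp(-r*dt) * [p_u * V(k+1, j+1) + p_m * V(k+1, j) + p_d * V(k+1, j-1)]
  V(1,-1) = exp(-r*dt) * [p_u*3.240000 + p_m*5.415092 + p_d*7.375137] = 5.214356
  V(1,+0) = exp(-r*dt) * [p_u*0.826268 + p_m*3.240000 + p_d*5.415092] = 3.039306
  V(1,+1) = exp(-r*dt) * [p_u*0.000000 + p_m*0.826268 + p_d*3.240000] = 0.986537
  V(0,+0) = exp(-r*dt) * [p_u*0.986537 + p_m*3.039306 + p_d*5.214356] = 2.910539


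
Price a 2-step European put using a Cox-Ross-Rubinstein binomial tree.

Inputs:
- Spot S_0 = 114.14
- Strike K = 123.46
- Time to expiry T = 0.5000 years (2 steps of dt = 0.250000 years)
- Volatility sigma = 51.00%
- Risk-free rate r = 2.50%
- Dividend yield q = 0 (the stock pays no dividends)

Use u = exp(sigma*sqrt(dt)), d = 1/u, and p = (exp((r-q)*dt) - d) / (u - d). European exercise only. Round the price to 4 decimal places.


dt = T/N = 0.250000
u = exp(sigma*sqrt(dt)) = 1.290462; d = 1/u = 0.774916
p = (exp((r-q)*dt) - d) / (u - d) = 0.448754
Discount per step: exp(-r*dt) = 0.993769
Stock lattice S(k, i) with i counting down-moves:
  k=0: S(0,0) = 114.1400
  k=1: S(1,0) = 147.2933; S(1,1) = 88.4490
  k=2: S(2,0) = 190.0763; S(2,1) = 114.1400; S(2,2) = 68.5406
Terminal payoffs V(N, i) = max(K - S_T, 0):
  V(2,0) = 0.000000; V(2,1) = 9.320000; V(2,2) = 54.919435
Backward induction: V(k, i) = exp(-r*dt) * [p * V(k+1, i) + (1-p) * V(k+1, i+1)].
  V(1,0) = exp(-r*dt) * [p*0.000000 + (1-p)*9.320000] = 5.105600
  V(1,1) = exp(-r*dt) * [p*9.320000 + (1-p)*54.919435] = 34.241812
  V(0,0) = exp(-r*dt) * [p*5.105600 + (1-p)*34.241812] = 21.034933

Answer: Price = V(0,0) = 21.0349


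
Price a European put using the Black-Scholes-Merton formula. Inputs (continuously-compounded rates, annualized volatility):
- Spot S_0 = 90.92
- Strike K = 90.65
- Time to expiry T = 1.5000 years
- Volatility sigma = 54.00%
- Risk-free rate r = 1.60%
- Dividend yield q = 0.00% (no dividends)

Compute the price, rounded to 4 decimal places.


Answer: Price = 22.0540

Derivation:
d1 = (ln(S/K) + (r - q + 0.5*sigma^2) * T) / (sigma * sqrt(T)) = 0.37146672
d2 = d1 - sigma * sqrt(T) = -0.28989551
exp(-rT) = 0.97628571; exp(-qT) = 1.00000000
P = K * exp(-rT) * N(-d2) - S_0 * exp(-qT) * N(-d1)
N(-d1) = 0.35514497; N(-d2) = 0.61405191
P = 90.6500 * 0.97628571 * 0.61405191 - 90.9200 * 1.00000000 * 0.35514497 = 22.0540


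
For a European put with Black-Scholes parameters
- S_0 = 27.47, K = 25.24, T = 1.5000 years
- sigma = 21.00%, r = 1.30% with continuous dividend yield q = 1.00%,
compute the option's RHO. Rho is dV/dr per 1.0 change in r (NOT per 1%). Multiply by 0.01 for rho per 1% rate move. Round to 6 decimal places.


Answer: Rho = -15.359598

Derivation:
d1 = 0.4752766816; d2 = 0.2180802586
phi(d1) = 0.3563355288; exp(-qT) = 0.9851119396; exp(-rT) = 0.9806888952
N(-d2) = 0.4136832893
Rho = -K*T*exp(-rT)*N(-d2) = -25.2400 * 1.5000 * 0.9806888952 * 0.4136832893 = -15.359598


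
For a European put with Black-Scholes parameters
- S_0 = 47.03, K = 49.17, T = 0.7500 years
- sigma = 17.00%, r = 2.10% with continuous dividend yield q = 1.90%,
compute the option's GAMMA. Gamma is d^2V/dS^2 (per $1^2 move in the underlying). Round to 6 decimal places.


d1 = -0.2184454699; d2 = -0.3656697885
phi(d1) = 0.3895364857; exp(-qT) = 0.9858510507; exp(-rT) = 0.9843733826
Gamma = exp(-qT) * phi(d1) / (S * sigma * sqrt(T)) = 0.9858510507 * 0.3895364857 / (47.0300 * 0.1700 * 0.8660254038) = 0.055463

Answer: Gamma = 0.055463


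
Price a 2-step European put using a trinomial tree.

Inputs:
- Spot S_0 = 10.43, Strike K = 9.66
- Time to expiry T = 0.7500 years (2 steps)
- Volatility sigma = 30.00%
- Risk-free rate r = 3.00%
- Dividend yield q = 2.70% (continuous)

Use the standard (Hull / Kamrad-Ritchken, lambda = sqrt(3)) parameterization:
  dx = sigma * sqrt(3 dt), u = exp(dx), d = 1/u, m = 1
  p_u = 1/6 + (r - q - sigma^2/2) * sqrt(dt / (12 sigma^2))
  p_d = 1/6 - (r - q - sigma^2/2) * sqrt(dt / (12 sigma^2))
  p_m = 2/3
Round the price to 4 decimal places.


dt = T/N = 0.375000; dx = sigma*sqrt(3*dt) = 0.318198
u = exp(dx) = 1.374648; d = 1/u = 0.727459
p_u = 0.141918, p_m = 0.666667, p_d = 0.191415
Discount per step: exp(-r*dt) = 0.988813
Stock lattice S(k, j) with j the centered position index:
  k=0: S(0,+0) = 10.4300
  k=1: S(1,-1) = 7.5874; S(1,+0) = 10.4300; S(1,+1) = 14.3376
  k=2: S(2,-2) = 5.5195; S(2,-1) = 7.5874; S(2,+0) = 10.4300; S(2,+1) = 14.3376; S(2,+2) = 19.7091
Terminal payoffs V(N, j) = max(K - S_T, 0):
  V(2,-2) = 4.140484; V(2,-1) = 2.072606; V(2,+0) = 0.000000; V(2,+1) = 0.000000; V(2,+2) = 0.000000
Backward induction: V(k, j) = exp(-r*dt) * [p_u * V(k+1, j+1) + p_m * V(k+1, j) + p_d * V(k+1, j-1)]
  V(1,-1) = exp(-r*dt) * [p_u*0.000000 + p_m*2.072606 + p_d*4.140484] = 2.149966
  V(1,+0) = exp(-r*dt) * [p_u*0.000000 + p_m*0.000000 + p_d*2.072606] = 0.392290
  V(1,+1) = exp(-r*dt) * [p_u*0.000000 + p_m*0.000000 + p_d*0.000000] = 0.000000
  V(0,+0) = exp(-r*dt) * [p_u*0.000000 + p_m*0.392290 + p_d*2.149966] = 0.665534

Answer: Price = V(0,0) = 0.6655


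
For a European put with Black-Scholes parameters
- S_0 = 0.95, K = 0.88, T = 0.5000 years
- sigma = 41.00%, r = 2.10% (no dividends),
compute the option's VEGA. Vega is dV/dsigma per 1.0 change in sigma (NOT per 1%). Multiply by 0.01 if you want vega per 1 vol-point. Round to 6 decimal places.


Answer: Vega = 0.242707

Derivation:
d1 = 0.4451843475; d2 = 0.1552705673
phi(d1) = 0.3613048978; exp(-qT) = 1.0000000000; exp(-rT) = 0.9895549326
Vega = S * exp(-qT) * phi(d1) * sqrt(T) = 0.9500 * 1.0000000000 * 0.3613048978 * 0.7071067812 = 0.242707


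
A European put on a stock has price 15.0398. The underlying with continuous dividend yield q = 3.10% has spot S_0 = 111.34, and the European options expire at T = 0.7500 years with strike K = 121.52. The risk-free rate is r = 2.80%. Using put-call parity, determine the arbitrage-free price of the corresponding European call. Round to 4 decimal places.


Put-call parity: C - P = S_0 * exp(-qT) - K * exp(-rT).
S_0 * exp(-qT) = 111.3400 * 0.97701820 = 108.78120624
K * exp(-rT) = 121.5200 * 0.97921896 = 118.99468857
C = P + S*exp(-qT) - K*exp(-rT)
C = 15.0398 + 108.78120624 - 118.99468857 = 4.8263

Answer: Call price = 4.8263


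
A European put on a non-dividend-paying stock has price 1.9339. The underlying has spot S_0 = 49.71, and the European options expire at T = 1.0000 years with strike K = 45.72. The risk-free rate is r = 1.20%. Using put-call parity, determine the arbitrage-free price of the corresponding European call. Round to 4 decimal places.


Put-call parity: C - P = S_0 * exp(-qT) - K * exp(-rT).
S_0 * exp(-qT) = 49.7100 * 1.00000000 = 49.71000000
K * exp(-rT) = 45.7200 * 0.98807171 = 45.17463871
C = P + S*exp(-qT) - K*exp(-rT)
C = 1.9339 + 49.71000000 - 45.17463871 = 6.4693

Answer: Call price = 6.4693
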